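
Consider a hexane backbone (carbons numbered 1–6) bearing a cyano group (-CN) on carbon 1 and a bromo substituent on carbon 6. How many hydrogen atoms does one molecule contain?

12

Atom tally by fragment:
  NCCH2 → C:2 H:2 N:1
  CH2 → C:1 H:2
  CH2 → C:1 H:2
  CH2 → C:1 H:2
  CH2 → C:1 H:2
  CH2Br → C:1 H:2 Br:1
Element totals:
  C: 7
  H: 12
  Br: 1
  N: 1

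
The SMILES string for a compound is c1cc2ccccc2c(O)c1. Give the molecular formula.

C10H8O

Atom tally by fragment:
  naphthalene ring system core → C:10 H:8
  (− 1 ring H displaced by substituents)
  + OH → O:1 H:1
Element totals:
  C: 10
  H: 8
  O: 1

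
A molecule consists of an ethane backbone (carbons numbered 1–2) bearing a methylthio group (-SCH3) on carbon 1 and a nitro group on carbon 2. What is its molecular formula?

Atom tally by fragment:
  CH3SCH2 → C:2 H:5 S:1
  CH2NO2 → C:1 H:2 N:1 O:2
Element totals:
  C: 3
  H: 7
  N: 1
  O: 2
  S: 1

C3H7NO2S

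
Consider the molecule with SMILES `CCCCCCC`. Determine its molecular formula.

Atom tally by fragment:
  CH3 → C:1 H:3
  CH2 → C:1 H:2
  CH2 → C:1 H:2
  CH2 → C:1 H:2
  CH2 → C:1 H:2
  CH2 → C:1 H:2
  CH3 → C:1 H:3
Element totals:
  C: 7
  H: 16

C7H16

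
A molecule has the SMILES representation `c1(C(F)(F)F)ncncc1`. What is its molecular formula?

C5H3F3N2

Atom tally by fragment:
  pyrimidine ring core → C:4 H:4 N:2
  (− 1 ring H displaced by substituents)
  + CF3 → C:1 F:3
Element totals:
  C: 5
  H: 3
  F: 3
  N: 2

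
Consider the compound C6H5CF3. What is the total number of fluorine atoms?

3

Element totals:
  C: 7
  H: 5
  F: 3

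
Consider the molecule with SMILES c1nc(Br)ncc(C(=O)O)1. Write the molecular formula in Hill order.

Atom tally by fragment:
  pyrimidine ring core → C:4 H:4 N:2
  (− 2 ring H displaced by substituents)
  + Br → Br:1
  + COOH → C:1 H:1 O:2
Element totals:
  C: 5
  H: 3
  Br: 1
  N: 2
  O: 2

C5H3BrN2O2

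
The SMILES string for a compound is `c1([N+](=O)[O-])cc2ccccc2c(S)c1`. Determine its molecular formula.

Atom tally by fragment:
  naphthalene ring system core → C:10 H:8
  (− 2 ring H displaced by substituents)
  + NO2 → N:1 O:2
  + SH → S:1 H:1
Element totals:
  C: 10
  H: 7
  N: 1
  O: 2
  S: 1

C10H7NO2S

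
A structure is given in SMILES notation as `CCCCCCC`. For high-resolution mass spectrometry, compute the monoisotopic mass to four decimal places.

100.1252

Atom tally by fragment:
  CH3 → C:1 H:3
  CH2 → C:1 H:2
  CH2 → C:1 H:2
  CH2 → C:1 H:2
  CH2 → C:1 H:2
  CH2 → C:1 H:2
  CH3 → C:1 H:3
Element totals:
  C: 7
  H: 16
Molecular formula: C7H16.
  M = 7(12.0) + 16(1.007825)
    = 84.000000 + 16.125200 = 100.125200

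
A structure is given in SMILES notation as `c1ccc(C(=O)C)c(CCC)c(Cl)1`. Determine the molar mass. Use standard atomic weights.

196.67 g/mol

Atom tally by fragment:
  benzene ring core → C:6 H:6
  (− 3 ring H displaced by substituents)
  + COCH3 → C:2 H:3 O:1
  + CH2CH2CH3 → C:3 H:7
  + Cl → Cl:1
Element totals:
  C: 11
  H: 13
  Cl: 1
  O: 1
Molecular formula: C11H13ClO.
  M = 11(12.011) + 13(1.008) + 35.45 + 15.999
    = 132.121 + 13.104 + 35.450 + 15.999 = 196.674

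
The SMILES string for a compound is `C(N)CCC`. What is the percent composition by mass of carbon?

Atom tally by fragment:
  H2NCH2 → C:1 H:4 N:1
  CH2 → C:1 H:2
  CH2 → C:1 H:2
  CH3 → C:1 H:3
Element totals:
  C: 4
  H: 11
  N: 1
Molecular formula: C4H11N.
Molar mass = 73.139 g/mol.
Mass from C: 4 × 12.011 = 48.044 g/mol.
%C = 48.044 / 73.139 × 100 = 65.69%.

65.69%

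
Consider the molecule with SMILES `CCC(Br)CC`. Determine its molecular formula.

Atom tally by fragment:
  CH3 → C:1 H:3
  CH2 → C:1 H:2
  CH(Br) → C:1 H:1 Br:1
  CH2 → C:1 H:2
  CH3 → C:1 H:3
Element totals:
  C: 5
  H: 11
  Br: 1

C5H11Br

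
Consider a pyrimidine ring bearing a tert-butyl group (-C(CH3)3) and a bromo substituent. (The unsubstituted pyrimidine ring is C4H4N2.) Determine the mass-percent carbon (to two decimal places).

44.67%

Atom tally by fragment:
  pyrimidine ring core → C:4 H:4 N:2
  (− 2 ring H displaced by substituents)
  + C(CH3)3 → C:4 H:9
  + Br → Br:1
Element totals:
  C: 8
  H: 11
  Br: 1
  N: 2
Molecular formula: C8H11BrN2.
Molar mass = 215.094 g/mol.
Mass from C: 8 × 12.011 = 96.088 g/mol.
%C = 96.088 / 215.094 × 100 = 44.67%.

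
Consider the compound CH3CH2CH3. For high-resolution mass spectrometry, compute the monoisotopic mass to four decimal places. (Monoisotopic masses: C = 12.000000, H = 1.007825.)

44.0626

Atom tally by fragment:
  CH3 → C:1 H:3
  CH2 → C:1 H:2
  CH3 → C:1 H:3
Element totals:
  C: 3
  H: 8
Molecular formula: C3H8.
  M = 3(12.0) + 8(1.007825)
    = 36.000000 + 8.062600 = 44.062600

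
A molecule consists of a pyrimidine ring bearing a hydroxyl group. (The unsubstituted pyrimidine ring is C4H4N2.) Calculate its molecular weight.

96.09 g/mol

Atom tally by fragment:
  pyrimidine ring core → C:4 H:4 N:2
  (− 1 ring H displaced by substituents)
  + OH → O:1 H:1
Element totals:
  C: 4
  H: 4
  N: 2
  O: 1
Molecular formula: C4H4N2O.
  M = 4(12.011) + 4(1.008) + 2(14.007) + 15.999
    = 48.044 + 4.032 + 28.014 + 15.999 = 96.089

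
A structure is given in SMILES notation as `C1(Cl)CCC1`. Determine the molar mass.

Atom tally by fragment:
  cyclobutane ring core → C:4 H:8
  (− 1 ring H displaced by substituents)
  + Cl → Cl:1
Element totals:
  C: 4
  H: 7
  Cl: 1
Molecular formula: C4H7Cl.
  M = 4(12.011) + 7(1.008) + 35.45
    = 48.044 + 7.056 + 35.450 = 90.550

90.55 g/mol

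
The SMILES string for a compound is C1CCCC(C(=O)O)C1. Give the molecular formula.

C7H12O2

Atom tally by fragment:
  cyclohexane ring core → C:6 H:12
  (− 1 ring H displaced by substituents)
  + COOH → C:1 H:1 O:2
Element totals:
  C: 7
  H: 12
  O: 2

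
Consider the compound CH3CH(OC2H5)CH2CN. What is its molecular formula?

C6H11NO

Element totals:
  C: 6
  H: 11
  N: 1
  O: 1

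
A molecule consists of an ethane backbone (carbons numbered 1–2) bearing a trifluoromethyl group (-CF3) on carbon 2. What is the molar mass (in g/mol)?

Atom tally by fragment:
  CH3 → C:1 H:3
  CH2CF3 → C:2 H:2 F:3
Element totals:
  C: 3
  H: 5
  F: 3
Molecular formula: C3H5F3.
  M = 3(12.011) + 5(1.008) + 3(18.998)
    = 36.033 + 5.040 + 56.994 = 98.067

98.07 g/mol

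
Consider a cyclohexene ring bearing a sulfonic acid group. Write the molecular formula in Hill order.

C6H10O3S

Atom tally by fragment:
  cyclohexene ring core → C:6 H:10
  (− 1 ring H displaced by substituents)
  + SO3H → S:1 O:3 H:1
Element totals:
  C: 6
  H: 10
  O: 3
  S: 1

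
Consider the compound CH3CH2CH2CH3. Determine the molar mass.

58.12 g/mol

Element totals:
  C: 4
  H: 10
Molecular formula: C4H10.
  M = 4(12.011) + 10(1.008)
    = 48.044 + 10.080 = 58.124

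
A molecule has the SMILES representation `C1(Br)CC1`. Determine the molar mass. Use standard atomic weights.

Atom tally by fragment:
  cyclopropane ring core → C:3 H:6
  (− 1 ring H displaced by substituents)
  + Br → Br:1
Element totals:
  C: 3
  H: 5
  Br: 1
Molecular formula: C3H5Br.
  M = 3(12.011) + 5(1.008) + 79.904
    = 36.033 + 5.040 + 79.904 = 120.977

120.98 g/mol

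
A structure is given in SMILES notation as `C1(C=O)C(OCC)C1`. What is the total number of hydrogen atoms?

Atom tally by fragment:
  cyclopropane ring core → C:3 H:6
  (− 2 ring H displaced by substituents)
  + CHO → C:1 H:1 O:1
  + OC2H5 → C:2 H:5 O:1
Element totals:
  C: 6
  H: 10
  O: 2

10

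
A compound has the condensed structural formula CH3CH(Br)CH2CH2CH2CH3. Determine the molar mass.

165.07 g/mol

Atom tally by fragment:
  CH3 → C:1 H:3
  CH(Br) → C:1 H:1 Br:1
  CH2 → C:1 H:2
  CH2 → C:1 H:2
  CH2 → C:1 H:2
  CH3 → C:1 H:3
Element totals:
  C: 6
  H: 13
  Br: 1
Molecular formula: C6H13Br.
  M = 6(12.011) + 13(1.008) + 79.904
    = 72.066 + 13.104 + 79.904 = 165.074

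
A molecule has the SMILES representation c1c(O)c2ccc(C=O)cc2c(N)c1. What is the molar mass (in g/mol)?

Atom tally by fragment:
  naphthalene ring system core → C:10 H:8
  (− 3 ring H displaced by substituents)
  + OH → O:1 H:1
  + CHO → C:1 H:1 O:1
  + NH2 → N:1 H:2
Element totals:
  C: 11
  H: 9
  N: 1
  O: 2
Molecular formula: C11H9NO2.
  M = 11(12.011) + 9(1.008) + 14.007 + 2(15.999)
    = 132.121 + 9.072 + 14.007 + 31.998 = 187.198

187.20 g/mol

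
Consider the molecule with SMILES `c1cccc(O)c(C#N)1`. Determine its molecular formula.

C7H5NO

Atom tally by fragment:
  benzene ring core → C:6 H:6
  (− 2 ring H displaced by substituents)
  + OH → O:1 H:1
  + CN → C:1 N:1
Element totals:
  C: 7
  H: 5
  N: 1
  O: 1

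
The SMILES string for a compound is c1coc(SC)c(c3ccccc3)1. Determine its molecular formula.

C11H10OS

Atom tally by fragment:
  furan ring core → C:4 H:4 O:1
  (− 2 ring H displaced by substituents)
  + SCH3 → C:1 H:3 S:1
  + C6H5 → C:6 H:5
Element totals:
  C: 11
  H: 10
  O: 1
  S: 1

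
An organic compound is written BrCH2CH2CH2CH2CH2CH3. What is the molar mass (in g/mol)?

Atom tally by fragment:
  BrCH2 → C:1 H:2 Br:1
  CH2 → C:1 H:2
  CH2 → C:1 H:2
  CH2 → C:1 H:2
  CH2 → C:1 H:2
  CH3 → C:1 H:3
Element totals:
  C: 6
  H: 13
  Br: 1
Molecular formula: C6H13Br.
  M = 6(12.011) + 13(1.008) + 79.904
    = 72.066 + 13.104 + 79.904 = 165.074

165.07 g/mol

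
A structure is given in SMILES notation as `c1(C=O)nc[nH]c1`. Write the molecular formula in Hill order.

C4H4N2O

Atom tally by fragment:
  imidazole ring core → C:3 H:4 N:2
  (− 1 ring H displaced by substituents)
  + CHO → C:1 H:1 O:1
Element totals:
  C: 4
  H: 4
  N: 2
  O: 1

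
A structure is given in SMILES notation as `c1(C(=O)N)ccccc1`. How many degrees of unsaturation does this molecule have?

Atom tally by fragment:
  benzene ring core → C:6 H:6
  (− 1 ring H displaced by substituents)
  + CONH2 → C:1 H:2 O:1 N:1
Element totals:
  C: 7
  H: 7
  N: 1
  O: 1
Molecular formula: C7H7NO.
DoU = (2C + 2 + N − H − X) / 2 = (2·7 + 2 + 1 − 7 − 0) / 2 = 5.

5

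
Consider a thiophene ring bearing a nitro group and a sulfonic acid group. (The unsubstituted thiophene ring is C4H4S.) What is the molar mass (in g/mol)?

209.19 g/mol

Atom tally by fragment:
  thiophene ring core → C:4 H:4 S:1
  (− 2 ring H displaced by substituents)
  + NO2 → N:1 O:2
  + SO3H → S:1 O:3 H:1
Element totals:
  C: 4
  H: 3
  N: 1
  O: 5
  S: 2
Molecular formula: C4H3NO5S2.
  M = 4(12.011) + 3(1.008) + 14.007 + 5(15.999) + 2(32.06)
    = 48.044 + 3.024 + 14.007 + 79.995 + 64.120 = 209.190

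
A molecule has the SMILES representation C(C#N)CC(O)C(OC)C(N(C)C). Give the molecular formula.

C9H18N2O2

Atom tally by fragment:
  NCCH2 → C:2 H:2 N:1
  CH2 → C:1 H:2
  CH(OH) → C:1 H:2 O:1
  CH(OCH3) → C:2 H:4 O:1
  CH2N(CH3)2 → C:3 H:8 N:1
Element totals:
  C: 9
  H: 18
  N: 2
  O: 2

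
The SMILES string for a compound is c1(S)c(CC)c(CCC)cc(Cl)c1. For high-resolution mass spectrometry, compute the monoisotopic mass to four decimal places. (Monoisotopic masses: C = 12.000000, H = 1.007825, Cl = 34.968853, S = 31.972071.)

214.0583

Atom tally by fragment:
  benzene ring core → C:6 H:6
  (− 4 ring H displaced by substituents)
  + SH → S:1 H:1
  + C2H5 → C:2 H:5
  + CH2CH2CH3 → C:3 H:7
  + Cl → Cl:1
Element totals:
  C: 11
  H: 15
  Cl: 1
  S: 1
Molecular formula: C11H15ClS.
  M = 11(12.0) + 15(1.007825) + 34.968853 + 31.972071
    = 132.000000 + 15.117375 + 34.968853 + 31.972071 = 214.058299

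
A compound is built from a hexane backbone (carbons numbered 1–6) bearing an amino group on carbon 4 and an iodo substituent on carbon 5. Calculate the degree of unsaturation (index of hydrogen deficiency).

0

Atom tally by fragment:
  CH3 → C:1 H:3
  CH2 → C:1 H:2
  CH2 → C:1 H:2
  CH(NH2) → C:1 H:3 N:1
  CH(I) → C:1 H:1 I:1
  CH3 → C:1 H:3
Element totals:
  C: 6
  H: 14
  I: 1
  N: 1
Molecular formula: C6H14IN.
DoU = (2C + 2 + N − H − X) / 2 = (2·6 + 2 + 1 − 14 − 1) / 2 = 0.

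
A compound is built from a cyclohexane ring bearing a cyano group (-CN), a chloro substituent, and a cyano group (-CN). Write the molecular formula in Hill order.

C8H9ClN2

Atom tally by fragment:
  cyclohexane ring core → C:6 H:12
  (− 3 ring H displaced by substituents)
  + CN → C:1 N:1
  + Cl → Cl:1
  + CN → C:1 N:1
Element totals:
  C: 8
  H: 9
  Cl: 1
  N: 2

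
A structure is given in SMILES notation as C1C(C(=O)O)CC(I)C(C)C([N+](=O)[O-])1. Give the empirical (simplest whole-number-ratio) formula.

Atom tally by fragment:
  cyclohexane ring core → C:6 H:12
  (− 4 ring H displaced by substituents)
  + COOH → C:1 H:1 O:2
  + I → I:1
  + CH3 → C:1 H:3
  + NO2 → N:1 O:2
Element totals:
  C: 8
  H: 12
  I: 1
  N: 1
  O: 4
Molecular formula: C8H12INO4.
gcd of subscripts (8, 12, 1, 1, 4) = 1, so the empirical formula equals the molecular formula.

C8H12INO4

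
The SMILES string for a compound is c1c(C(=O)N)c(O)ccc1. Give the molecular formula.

Atom tally by fragment:
  benzene ring core → C:6 H:6
  (− 2 ring H displaced by substituents)
  + CONH2 → C:1 H:2 O:1 N:1
  + OH → O:1 H:1
Element totals:
  C: 7
  H: 7
  N: 1
  O: 2

C7H7NO2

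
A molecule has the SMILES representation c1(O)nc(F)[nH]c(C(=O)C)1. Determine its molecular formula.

Atom tally by fragment:
  imidazole ring core → C:3 H:4 N:2
  (− 3 ring H displaced by substituents)
  + OH → O:1 H:1
  + F → F:1
  + COCH3 → C:2 H:3 O:1
Element totals:
  C: 5
  H: 5
  F: 1
  N: 2
  O: 2

C5H5FN2O2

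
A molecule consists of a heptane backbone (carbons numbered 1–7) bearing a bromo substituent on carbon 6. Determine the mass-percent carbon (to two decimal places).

46.94%

Atom tally by fragment:
  CH3 → C:1 H:3
  CH2 → C:1 H:2
  CH2 → C:1 H:2
  CH2 → C:1 H:2
  CH2 → C:1 H:2
  CH(Br) → C:1 H:1 Br:1
  CH3 → C:1 H:3
Element totals:
  C: 7
  H: 15
  Br: 1
Molecular formula: C7H15Br.
Molar mass = 179.101 g/mol.
Mass from C: 7 × 12.011 = 84.077 g/mol.
%C = 84.077 / 179.101 × 100 = 46.94%.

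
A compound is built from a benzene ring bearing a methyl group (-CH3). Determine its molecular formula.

Atom tally by fragment:
  benzene ring core → C:6 H:6
  (− 1 ring H displaced by substituents)
  + CH3 → C:1 H:3
Element totals:
  C: 7
  H: 8

C7H8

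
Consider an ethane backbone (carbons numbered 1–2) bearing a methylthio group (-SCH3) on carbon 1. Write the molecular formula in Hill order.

Atom tally by fragment:
  CH3SCH2 → C:2 H:5 S:1
  CH3 → C:1 H:3
Element totals:
  C: 3
  H: 8
  S: 1

C3H8S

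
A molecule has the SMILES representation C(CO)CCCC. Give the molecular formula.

C6H14O

Atom tally by fragment:
  HOCH2CH2 → C:2 H:5 O:1
  CH2 → C:1 H:2
  CH2 → C:1 H:2
  CH2 → C:1 H:2
  CH3 → C:1 H:3
Element totals:
  C: 6
  H: 14
  O: 1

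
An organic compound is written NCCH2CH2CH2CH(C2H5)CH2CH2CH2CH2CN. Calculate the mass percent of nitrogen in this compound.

14.57%

Atom tally by fragment:
  NCCH2 → C:2 H:2 N:1
  CH2 → C:1 H:2
  CH2 → C:1 H:2
  CH(C2H5) → C:3 H:6
  CH2 → C:1 H:2
  CH2 → C:1 H:2
  CH2 → C:1 H:2
  CH2CN → C:2 H:2 N:1
Element totals:
  C: 12
  H: 20
  N: 2
Molecular formula: C12H20N2.
Molar mass = 192.306 g/mol.
Mass from N: 2 × 14.007 = 28.014 g/mol.
%N = 28.014 / 192.306 × 100 = 14.57%.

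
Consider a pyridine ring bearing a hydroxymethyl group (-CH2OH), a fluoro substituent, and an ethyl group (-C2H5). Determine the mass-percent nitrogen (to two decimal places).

9.03%

Atom tally by fragment:
  pyridine ring core → C:5 H:5 N:1
  (− 3 ring H displaced by substituents)
  + CH2OH → C:1 H:3 O:1
  + F → F:1
  + C2H5 → C:2 H:5
Element totals:
  C: 8
  H: 10
  F: 1
  N: 1
  O: 1
Molecular formula: C8H10FNO.
Molar mass = 155.172 g/mol.
Mass from N: 1 × 14.007 = 14.007 g/mol.
%N = 14.007 / 155.172 × 100 = 9.03%.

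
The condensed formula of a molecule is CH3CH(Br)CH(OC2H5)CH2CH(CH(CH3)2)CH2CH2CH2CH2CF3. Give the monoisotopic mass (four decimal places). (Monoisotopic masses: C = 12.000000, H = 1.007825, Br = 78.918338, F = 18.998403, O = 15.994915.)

360.1276

Element totals:
  C: 15
  H: 28
  Br: 1
  F: 3
  O: 1
Molecular formula: C15H28BrF3O.
  M = 15(12.0) + 28(1.007825) + 78.918338 + 3(18.998403) + 15.994915
    = 180.000000 + 28.219100 + 78.918338 + 56.995209 + 15.994915 = 360.127562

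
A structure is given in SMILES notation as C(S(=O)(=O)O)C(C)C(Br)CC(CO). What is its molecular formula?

C7H15BrO4S

Atom tally by fragment:
  HO3SCH2 → C:1 H:3 S:1 O:3
  CH(CH3) → C:2 H:4
  CH(Br) → C:1 H:1 Br:1
  CH2 → C:1 H:2
  CH2CH2OH → C:2 H:5 O:1
Element totals:
  C: 7
  H: 15
  Br: 1
  O: 4
  S: 1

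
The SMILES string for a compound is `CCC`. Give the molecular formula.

C3H8

Atom tally by fragment:
  CH3 → C:1 H:3
  CH2 → C:1 H:2
  CH3 → C:1 H:3
Element totals:
  C: 3
  H: 8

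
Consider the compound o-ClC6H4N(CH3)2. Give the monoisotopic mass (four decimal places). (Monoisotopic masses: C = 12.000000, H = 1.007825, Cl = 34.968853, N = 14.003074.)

155.0502

Atom tally by fragment:
  benzene ring core → C:6 H:6
  (− 2 ring H displaced by substituents)
  + Cl → Cl:1
  + N(CH3)2 → N:1 C:2 H:6
Element totals:
  C: 8
  H: 10
  Cl: 1
  N: 1
Molecular formula: C8H10ClN.
  M = 8(12.0) + 10(1.007825) + 34.968853 + 14.003074
    = 96.000000 + 10.078250 + 34.968853 + 14.003074 = 155.050177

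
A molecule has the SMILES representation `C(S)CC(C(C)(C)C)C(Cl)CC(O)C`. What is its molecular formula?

Atom tally by fragment:
  HSCH2 → C:1 H:3 S:1
  CH2 → C:1 H:2
  CH(C(CH3)3) → C:5 H:10
  CH(Cl) → C:1 H:1 Cl:1
  CH2 → C:1 H:2
  CH(OH) → C:1 H:2 O:1
  CH3 → C:1 H:3
Element totals:
  C: 11
  H: 23
  Cl: 1
  O: 1
  S: 1

C11H23ClOS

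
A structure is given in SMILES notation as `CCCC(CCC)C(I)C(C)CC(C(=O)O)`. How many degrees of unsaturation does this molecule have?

1

Atom tally by fragment:
  CH3 → C:1 H:3
  CH2 → C:1 H:2
  CH2 → C:1 H:2
  CH(CH2CH2CH3) → C:4 H:8
  CH(I) → C:1 H:1 I:1
  CH(CH3) → C:2 H:4
  CH2 → C:1 H:2
  CH2COOH → C:2 H:3 O:2
Element totals:
  C: 13
  H: 25
  I: 1
  O: 2
Molecular formula: C13H25IO2.
DoU = (2C + 2 + N − H − X) / 2 = (2·13 + 2 + 0 − 25 − 1) / 2 = 1.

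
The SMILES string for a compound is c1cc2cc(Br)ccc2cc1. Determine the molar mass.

207.07 g/mol

Atom tally by fragment:
  naphthalene ring system core → C:10 H:8
  (− 1 ring H displaced by substituents)
  + Br → Br:1
Element totals:
  C: 10
  H: 7
  Br: 1
Molecular formula: C10H7Br.
  M = 10(12.011) + 7(1.008) + 79.904
    = 120.110 + 7.056 + 79.904 = 207.070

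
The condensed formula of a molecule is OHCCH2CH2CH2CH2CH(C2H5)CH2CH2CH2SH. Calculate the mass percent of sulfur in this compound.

15.84%

Atom tally by fragment:
  OHCCH2 → C:2 H:3 O:1
  CH2 → C:1 H:2
  CH2 → C:1 H:2
  CH2 → C:1 H:2
  CH(C2H5) → C:3 H:6
  CH2 → C:1 H:2
  CH2 → C:1 H:2
  CH2SH → C:1 H:3 S:1
Element totals:
  C: 11
  H: 22
  O: 1
  S: 1
Molecular formula: C11H22OS.
Molar mass = 202.356 g/mol.
Mass from S: 1 × 32.06 = 32.060 g/mol.
%S = 32.060 / 202.356 × 100 = 15.84%.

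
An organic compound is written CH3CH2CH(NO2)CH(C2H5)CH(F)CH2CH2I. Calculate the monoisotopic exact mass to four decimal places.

317.0288

Atom tally by fragment:
  CH3 → C:1 H:3
  CH2 → C:1 H:2
  CH(NO2) → C:1 H:1 N:1 O:2
  CH(C2H5) → C:3 H:6
  CH(F) → C:1 H:1 F:1
  CH2 → C:1 H:2
  CH2I → C:1 H:2 I:1
Element totals:
  C: 9
  H: 17
  F: 1
  I: 1
  N: 1
  O: 2
Molecular formula: C9H17FINO2.
  M = 9(12.0) + 17(1.007825) + 18.998403 + 126.904472 + 14.003074 + 2(15.994915)
    = 108.000000 + 17.133025 + 18.998403 + 126.904472 + 14.003074 + 31.989830 = 317.028804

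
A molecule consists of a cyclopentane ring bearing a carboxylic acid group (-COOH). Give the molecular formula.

C6H10O2

Atom tally by fragment:
  cyclopentane ring core → C:5 H:10
  (− 1 ring H displaced by substituents)
  + COOH → C:1 H:1 O:2
Element totals:
  C: 6
  H: 10
  O: 2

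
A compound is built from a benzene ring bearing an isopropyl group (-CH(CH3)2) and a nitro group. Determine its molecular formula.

C9H11NO2

Atom tally by fragment:
  benzene ring core → C:6 H:6
  (− 2 ring H displaced by substituents)
  + CH(CH3)2 → C:3 H:7
  + NO2 → N:1 O:2
Element totals:
  C: 9
  H: 11
  N: 1
  O: 2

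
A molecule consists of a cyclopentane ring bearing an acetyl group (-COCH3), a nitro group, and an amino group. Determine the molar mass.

Atom tally by fragment:
  cyclopentane ring core → C:5 H:10
  (− 3 ring H displaced by substituents)
  + COCH3 → C:2 H:3 O:1
  + NO2 → N:1 O:2
  + NH2 → N:1 H:2
Element totals:
  C: 7
  H: 12
  N: 2
  O: 3
Molecular formula: C7H12N2O3.
  M = 7(12.011) + 12(1.008) + 2(14.007) + 3(15.999)
    = 84.077 + 12.096 + 28.014 + 47.997 = 172.184

172.18 g/mol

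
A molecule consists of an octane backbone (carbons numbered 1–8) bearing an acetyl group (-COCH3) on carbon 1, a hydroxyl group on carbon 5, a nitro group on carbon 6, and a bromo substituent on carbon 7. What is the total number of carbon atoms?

Atom tally by fragment:
  CH3COCH2 → C:3 H:5 O:1
  CH2 → C:1 H:2
  CH2 → C:1 H:2
  CH2 → C:1 H:2
  CH(OH) → C:1 H:2 O:1
  CH(NO2) → C:1 H:1 N:1 O:2
  CH(Br) → C:1 H:1 Br:1
  CH3 → C:1 H:3
Element totals:
  C: 10
  H: 18
  Br: 1
  N: 1
  O: 4

10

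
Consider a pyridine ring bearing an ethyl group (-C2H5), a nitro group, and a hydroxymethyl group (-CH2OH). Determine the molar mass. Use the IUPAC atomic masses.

Atom tally by fragment:
  pyridine ring core → C:5 H:5 N:1
  (− 3 ring H displaced by substituents)
  + C2H5 → C:2 H:5
  + NO2 → N:1 O:2
  + CH2OH → C:1 H:3 O:1
Element totals:
  C: 8
  H: 10
  N: 2
  O: 3
Molecular formula: C8H10N2O3.
  M = 8(12.011) + 10(1.008) + 2(14.007) + 3(15.999)
    = 96.088 + 10.080 + 28.014 + 47.997 = 182.179

182.18 g/mol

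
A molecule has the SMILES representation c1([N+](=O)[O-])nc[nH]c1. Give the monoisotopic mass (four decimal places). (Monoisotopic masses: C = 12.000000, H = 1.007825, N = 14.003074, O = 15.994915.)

Atom tally by fragment:
  imidazole ring core → C:3 H:4 N:2
  (− 1 ring H displaced by substituents)
  + NO2 → N:1 O:2
Element totals:
  C: 3
  H: 3
  N: 3
  O: 2
Molecular formula: C3H3N3O2.
  M = 3(12.0) + 3(1.007825) + 3(14.003074) + 2(15.994915)
    = 36.000000 + 3.023475 + 42.009222 + 31.989830 = 113.022527

113.0225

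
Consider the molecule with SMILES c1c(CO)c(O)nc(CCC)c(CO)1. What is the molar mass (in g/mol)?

197.23 g/mol

Atom tally by fragment:
  pyridine ring core → C:5 H:5 N:1
  (− 4 ring H displaced by substituents)
  + CH2OH → C:1 H:3 O:1
  + OH → O:1 H:1
  + CH2CH2CH3 → C:3 H:7
  + CH2OH → C:1 H:3 O:1
Element totals:
  C: 10
  H: 15
  N: 1
  O: 3
Molecular formula: C10H15NO3.
  M = 10(12.011) + 15(1.008) + 14.007 + 3(15.999)
    = 120.110 + 15.120 + 14.007 + 47.997 = 197.234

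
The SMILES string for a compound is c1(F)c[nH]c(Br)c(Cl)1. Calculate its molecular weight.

198.42 g/mol

Atom tally by fragment:
  pyrrole ring core → C:4 H:5 N:1
  (− 3 ring H displaced by substituents)
  + F → F:1
  + Br → Br:1
  + Cl → Cl:1
Element totals:
  C: 4
  H: 2
  Br: 1
  Cl: 1
  F: 1
  N: 1
Molecular formula: C4H2BrClFN.
  M = 4(12.011) + 2(1.008) + 79.904 + 35.45 + 18.998 + 14.007
    = 48.044 + 2.016 + 79.904 + 35.450 + 18.998 + 14.007 = 198.419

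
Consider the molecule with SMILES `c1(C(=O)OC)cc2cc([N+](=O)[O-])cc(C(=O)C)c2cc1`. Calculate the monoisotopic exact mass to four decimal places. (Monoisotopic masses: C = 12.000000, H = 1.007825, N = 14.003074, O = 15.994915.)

Atom tally by fragment:
  naphthalene ring system core → C:10 H:8
  (− 3 ring H displaced by substituents)
  + COOCH3 → C:2 H:3 O:2
  + NO2 → N:1 O:2
  + COCH3 → C:2 H:3 O:1
Element totals:
  C: 14
  H: 11
  N: 1
  O: 5
Molecular formula: C14H11NO5.
  M = 14(12.0) + 11(1.007825) + 14.003074 + 5(15.994915)
    = 168.000000 + 11.086075 + 14.003074 + 79.974575 = 273.063724

273.0637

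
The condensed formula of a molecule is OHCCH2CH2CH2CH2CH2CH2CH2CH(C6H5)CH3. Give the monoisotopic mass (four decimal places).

232.1827

Atom tally by fragment:
  OHCCH2 → C:2 H:3 O:1
  CH2 → C:1 H:2
  CH2 → C:1 H:2
  CH2 → C:1 H:2
  CH2 → C:1 H:2
  CH2 → C:1 H:2
  CH2 → C:1 H:2
  CH(C6H5) → C:7 H:6
  CH3 → C:1 H:3
Element totals:
  C: 16
  H: 24
  O: 1
Molecular formula: C16H24O.
  M = 16(12.0) + 24(1.007825) + 15.994915
    = 192.000000 + 24.187800 + 15.994915 = 232.182715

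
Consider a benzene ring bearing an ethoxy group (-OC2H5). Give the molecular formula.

Atom tally by fragment:
  benzene ring core → C:6 H:6
  (− 1 ring H displaced by substituents)
  + OC2H5 → C:2 H:5 O:1
Element totals:
  C: 8
  H: 10
  O: 1

C8H10O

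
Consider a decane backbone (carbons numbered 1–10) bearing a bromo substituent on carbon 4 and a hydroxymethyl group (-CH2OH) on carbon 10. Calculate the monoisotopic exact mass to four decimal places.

250.0932

Atom tally by fragment:
  CH3 → C:1 H:3
  CH2 → C:1 H:2
  CH2 → C:1 H:2
  CH(Br) → C:1 H:1 Br:1
  CH2 → C:1 H:2
  CH2 → C:1 H:2
  CH2 → C:1 H:2
  CH2 → C:1 H:2
  CH2 → C:1 H:2
  CH2CH2OH → C:2 H:5 O:1
Element totals:
  C: 11
  H: 23
  Br: 1
  O: 1
Molecular formula: C11H23BrO.
  M = 11(12.0) + 23(1.007825) + 78.918338 + 15.994915
    = 132.000000 + 23.179975 + 78.918338 + 15.994915 = 250.093228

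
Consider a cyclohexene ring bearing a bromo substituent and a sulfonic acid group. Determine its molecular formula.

C6H9BrO3S

Atom tally by fragment:
  cyclohexene ring core → C:6 H:10
  (− 2 ring H displaced by substituents)
  + Br → Br:1
  + SO3H → S:1 O:3 H:1
Element totals:
  C: 6
  H: 9
  Br: 1
  O: 3
  S: 1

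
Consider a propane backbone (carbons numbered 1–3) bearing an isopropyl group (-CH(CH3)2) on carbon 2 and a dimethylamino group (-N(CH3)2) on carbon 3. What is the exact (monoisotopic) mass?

129.1517

Atom tally by fragment:
  CH3 → C:1 H:3
  CH(CH(CH3)2) → C:4 H:8
  CH2N(CH3)2 → C:3 H:8 N:1
Element totals:
  C: 8
  H: 19
  N: 1
Molecular formula: C8H19N.
  M = 8(12.0) + 19(1.007825) + 14.003074
    = 96.000000 + 19.148675 + 14.003074 = 129.151749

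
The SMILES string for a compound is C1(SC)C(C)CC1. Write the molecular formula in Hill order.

C6H12S

Atom tally by fragment:
  cyclobutane ring core → C:4 H:8
  (− 2 ring H displaced by substituents)
  + SCH3 → C:1 H:3 S:1
  + CH3 → C:1 H:3
Element totals:
  C: 6
  H: 12
  S: 1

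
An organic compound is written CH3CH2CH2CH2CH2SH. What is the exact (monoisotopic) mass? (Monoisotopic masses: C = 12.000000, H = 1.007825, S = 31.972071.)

104.0660

Atom tally by fragment:
  CH3 → C:1 H:3
  CH2 → C:1 H:2
  CH2 → C:1 H:2
  CH2 → C:1 H:2
  CH2SH → C:1 H:3 S:1
Element totals:
  C: 5
  H: 12
  S: 1
Molecular formula: C5H12S.
  M = 5(12.0) + 12(1.007825) + 31.972071
    = 60.000000 + 12.093900 + 31.972071 = 104.065971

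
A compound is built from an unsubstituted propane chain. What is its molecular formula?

Atom tally by fragment:
  CH3 → C:1 H:3
  CH2 → C:1 H:2
  CH3 → C:1 H:3
Element totals:
  C: 3
  H: 8

C3H8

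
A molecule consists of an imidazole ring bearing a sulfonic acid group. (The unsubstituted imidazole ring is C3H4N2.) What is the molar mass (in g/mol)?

Atom tally by fragment:
  imidazole ring core → C:3 H:4 N:2
  (− 1 ring H displaced by substituents)
  + SO3H → S:1 O:3 H:1
Element totals:
  C: 3
  H: 4
  N: 2
  O: 3
  S: 1
Molecular formula: C3H4N2O3S.
  M = 3(12.011) + 4(1.008) + 2(14.007) + 3(15.999) + 32.06
    = 36.033 + 4.032 + 28.014 + 47.997 + 32.060 = 148.136

148.14 g/mol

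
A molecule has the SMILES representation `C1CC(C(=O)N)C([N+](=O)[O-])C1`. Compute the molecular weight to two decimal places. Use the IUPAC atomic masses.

158.16 g/mol

Atom tally by fragment:
  cyclopentane ring core → C:5 H:10
  (− 2 ring H displaced by substituents)
  + CONH2 → C:1 H:2 O:1 N:1
  + NO2 → N:1 O:2
Element totals:
  C: 6
  H: 10
  N: 2
  O: 3
Molecular formula: C6H10N2O3.
  M = 6(12.011) + 10(1.008) + 2(14.007) + 3(15.999)
    = 72.066 + 10.080 + 28.014 + 47.997 = 158.157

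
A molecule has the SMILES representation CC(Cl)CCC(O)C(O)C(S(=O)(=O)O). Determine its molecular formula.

Atom tally by fragment:
  CH3 → C:1 H:3
  CH(Cl) → C:1 H:1 Cl:1
  CH2 → C:1 H:2
  CH2 → C:1 H:2
  CH(OH) → C:1 H:2 O:1
  CH(OH) → C:1 H:2 O:1
  CH2SO3H → C:1 H:3 S:1 O:3
Element totals:
  C: 7
  H: 15
  Cl: 1
  O: 5
  S: 1

C7H15ClO5S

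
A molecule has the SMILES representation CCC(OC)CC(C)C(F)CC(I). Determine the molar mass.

Atom tally by fragment:
  CH3 → C:1 H:3
  CH2 → C:1 H:2
  CH(OCH3) → C:2 H:4 O:1
  CH2 → C:1 H:2
  CH(CH3) → C:2 H:4
  CH(F) → C:1 H:1 F:1
  CH2 → C:1 H:2
  CH2I → C:1 H:2 I:1
Element totals:
  C: 10
  H: 20
  F: 1
  I: 1
  O: 1
Molecular formula: C10H20FIO.
  M = 10(12.011) + 20(1.008) + 18.998 + 126.904 + 15.999
    = 120.110 + 20.160 + 18.998 + 126.904 + 15.999 = 302.171

302.17 g/mol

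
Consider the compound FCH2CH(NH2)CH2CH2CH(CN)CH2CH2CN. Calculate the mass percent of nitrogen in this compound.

Atom tally by fragment:
  FCH2 → C:1 H:2 F:1
  CH(NH2) → C:1 H:3 N:1
  CH2 → C:1 H:2
  CH2 → C:1 H:2
  CH(CN) → C:2 H:1 N:1
  CH2 → C:1 H:2
  CH2CN → C:2 H:2 N:1
Element totals:
  C: 9
  H: 14
  F: 1
  N: 3
Molecular formula: C9H14FN3.
Molar mass = 183.230 g/mol.
Mass from N: 3 × 14.007 = 42.021 g/mol.
%N = 42.021 / 183.230 × 100 = 22.93%.

22.93%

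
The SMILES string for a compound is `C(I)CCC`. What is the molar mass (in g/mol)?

184.02 g/mol

Atom tally by fragment:
  ICH2 → C:1 H:2 I:1
  CH2 → C:1 H:2
  CH2 → C:1 H:2
  CH3 → C:1 H:3
Element totals:
  C: 4
  H: 9
  I: 1
Molecular formula: C4H9I.
  M = 4(12.011) + 9(1.008) + 126.904
    = 48.044 + 9.072 + 126.904 = 184.020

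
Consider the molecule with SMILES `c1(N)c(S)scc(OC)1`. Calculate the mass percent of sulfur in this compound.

Atom tally by fragment:
  thiophene ring core → C:4 H:4 S:1
  (− 3 ring H displaced by substituents)
  + NH2 → N:1 H:2
  + SH → S:1 H:1
  + OCH3 → C:1 H:3 O:1
Element totals:
  C: 5
  H: 7
  N: 1
  O: 1
  S: 2
Molecular formula: C5H7NOS2.
Molar mass = 161.237 g/mol.
Mass from S: 2 × 32.06 = 64.120 g/mol.
%S = 64.120 / 161.237 × 100 = 39.77%.

39.77%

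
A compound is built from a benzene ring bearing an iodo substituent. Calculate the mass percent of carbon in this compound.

Atom tally by fragment:
  benzene ring core → C:6 H:6
  (− 1 ring H displaced by substituents)
  + I → I:1
Element totals:
  C: 6
  H: 5
  I: 1
Molecular formula: C6H5I.
Molar mass = 204.010 g/mol.
Mass from C: 6 × 12.011 = 72.066 g/mol.
%C = 72.066 / 204.010 × 100 = 35.32%.

35.32%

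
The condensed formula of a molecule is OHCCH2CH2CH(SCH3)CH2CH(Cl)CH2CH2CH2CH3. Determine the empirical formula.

Atom tally by fragment:
  OHCCH2 → C:2 H:3 O:1
  CH2 → C:1 H:2
  CH(SCH3) → C:2 H:4 S:1
  CH2 → C:1 H:2
  CH(Cl) → C:1 H:1 Cl:1
  CH2 → C:1 H:2
  CH2 → C:1 H:2
  CH2 → C:1 H:2
  CH3 → C:1 H:3
Element totals:
  C: 11
  H: 21
  Cl: 1
  O: 1
  S: 1
Molecular formula: C11H21ClOS.
gcd of subscripts (11, 1, 21, 1, 1) = 1, so the empirical formula equals the molecular formula.

C11H21ClOS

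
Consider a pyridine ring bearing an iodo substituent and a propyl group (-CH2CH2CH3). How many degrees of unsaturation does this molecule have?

4

Atom tally by fragment:
  pyridine ring core → C:5 H:5 N:1
  (− 2 ring H displaced by substituents)
  + I → I:1
  + CH2CH2CH3 → C:3 H:7
Element totals:
  C: 8
  H: 10
  I: 1
  N: 1
Molecular formula: C8H10IN.
DoU = (2C + 2 + N − H − X) / 2 = (2·8 + 2 + 1 − 10 − 1) / 2 = 4.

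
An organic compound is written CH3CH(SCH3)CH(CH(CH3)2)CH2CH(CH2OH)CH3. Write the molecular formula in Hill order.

C11H24OS

Element totals:
  C: 11
  H: 24
  O: 1
  S: 1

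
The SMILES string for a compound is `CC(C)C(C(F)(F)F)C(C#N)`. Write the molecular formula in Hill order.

C7H10F3N

Atom tally by fragment:
  CH3 → C:1 H:3
  CH(CH3) → C:2 H:4
  CH(CF3) → C:2 H:1 F:3
  CH2CN → C:2 H:2 N:1
Element totals:
  C: 7
  H: 10
  F: 3
  N: 1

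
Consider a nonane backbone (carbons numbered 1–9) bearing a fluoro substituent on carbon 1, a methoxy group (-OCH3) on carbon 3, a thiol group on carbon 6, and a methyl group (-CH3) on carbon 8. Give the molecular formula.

Atom tally by fragment:
  FCH2 → C:1 H:2 F:1
  CH2 → C:1 H:2
  CH(OCH3) → C:2 H:4 O:1
  CH2 → C:1 H:2
  CH2 → C:1 H:2
  CH(SH) → C:1 H:2 S:1
  CH2 → C:1 H:2
  CH(CH3) → C:2 H:4
  CH3 → C:1 H:3
Element totals:
  C: 11
  H: 23
  F: 1
  O: 1
  S: 1

C11H23FOS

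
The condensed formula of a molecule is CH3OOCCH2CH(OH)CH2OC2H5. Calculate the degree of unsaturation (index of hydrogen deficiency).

Element totals:
  C: 7
  H: 14
  O: 4
Molecular formula: C7H14O4.
DoU = (2C + 2 + N − H − X) / 2 = (2·7 + 2 + 0 − 14 − 0) / 2 = 1.

1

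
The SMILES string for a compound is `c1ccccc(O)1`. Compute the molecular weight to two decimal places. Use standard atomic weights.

94.11 g/mol

Atom tally by fragment:
  benzene ring core → C:6 H:6
  (− 1 ring H displaced by substituents)
  + OH → O:1 H:1
Element totals:
  C: 6
  H: 6
  O: 1
Molecular formula: C6H6O.
  M = 6(12.011) + 6(1.008) + 15.999
    = 72.066 + 6.048 + 15.999 = 94.113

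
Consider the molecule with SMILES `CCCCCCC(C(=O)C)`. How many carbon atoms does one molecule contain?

9

Atom tally by fragment:
  CH3 → C:1 H:3
  CH2 → C:1 H:2
  CH2 → C:1 H:2
  CH2 → C:1 H:2
  CH2 → C:1 H:2
  CH2 → C:1 H:2
  CH2COCH3 → C:3 H:5 O:1
Element totals:
  C: 9
  H: 18
  O: 1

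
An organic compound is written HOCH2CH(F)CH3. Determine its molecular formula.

Atom tally by fragment:
  HOCH2 → C:1 H:3 O:1
  CH(F) → C:1 H:1 F:1
  CH3 → C:1 H:3
Element totals:
  C: 3
  H: 7
  F: 1
  O: 1

C3H7FO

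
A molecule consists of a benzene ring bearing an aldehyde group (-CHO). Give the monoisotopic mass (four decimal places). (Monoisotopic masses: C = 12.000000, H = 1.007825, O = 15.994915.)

Atom tally by fragment:
  benzene ring core → C:6 H:6
  (− 1 ring H displaced by substituents)
  + CHO → C:1 H:1 O:1
Element totals:
  C: 7
  H: 6
  O: 1
Molecular formula: C7H6O.
  M = 7(12.0) + 6(1.007825) + 15.994915
    = 84.000000 + 6.046950 + 15.994915 = 106.041865

106.0419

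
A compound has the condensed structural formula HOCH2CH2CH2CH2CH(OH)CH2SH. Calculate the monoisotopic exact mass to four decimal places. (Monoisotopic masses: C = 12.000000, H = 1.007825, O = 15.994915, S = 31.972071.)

150.0715

Element totals:
  C: 6
  H: 14
  O: 2
  S: 1
Molecular formula: C6H14O2S.
  M = 6(12.0) + 14(1.007825) + 2(15.994915) + 31.972071
    = 72.000000 + 14.109550 + 31.989830 + 31.972071 = 150.071451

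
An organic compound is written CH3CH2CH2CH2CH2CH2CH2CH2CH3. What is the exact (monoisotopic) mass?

128.1565

Atom tally by fragment:
  CH3 → C:1 H:3
  CH2 → C:1 H:2
  CH2 → C:1 H:2
  CH2 → C:1 H:2
  CH2 → C:1 H:2
  CH2 → C:1 H:2
  CH2 → C:1 H:2
  CH2 → C:1 H:2
  CH3 → C:1 H:3
Element totals:
  C: 9
  H: 20
Molecular formula: C9H20.
  M = 9(12.0) + 20(1.007825)
    = 108.000000 + 20.156500 = 128.156500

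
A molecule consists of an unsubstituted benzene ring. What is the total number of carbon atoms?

6

Atom tally by fragment:
  benzene ring core → C:6 H:6
Element totals:
  C: 6
  H: 6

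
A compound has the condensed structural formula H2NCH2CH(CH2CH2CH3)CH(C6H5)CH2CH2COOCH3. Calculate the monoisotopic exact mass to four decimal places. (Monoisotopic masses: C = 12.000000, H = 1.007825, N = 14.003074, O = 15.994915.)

Element totals:
  C: 16
  H: 25
  N: 1
  O: 2
Molecular formula: C16H25NO2.
  M = 16(12.0) + 25(1.007825) + 14.003074 + 2(15.994915)
    = 192.000000 + 25.195625 + 14.003074 + 31.989830 = 263.188529

263.1885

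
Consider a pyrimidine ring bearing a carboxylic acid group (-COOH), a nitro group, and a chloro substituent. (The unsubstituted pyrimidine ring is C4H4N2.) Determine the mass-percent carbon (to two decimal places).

29.51%

Atom tally by fragment:
  pyrimidine ring core → C:4 H:4 N:2
  (− 3 ring H displaced by substituents)
  + COOH → C:1 H:1 O:2
  + NO2 → N:1 O:2
  + Cl → Cl:1
Element totals:
  C: 5
  H: 2
  Cl: 1
  N: 3
  O: 4
Molecular formula: C5H2ClN3O4.
Molar mass = 203.538 g/mol.
Mass from C: 5 × 12.011 = 60.055 g/mol.
%C = 60.055 / 203.538 × 100 = 29.51%.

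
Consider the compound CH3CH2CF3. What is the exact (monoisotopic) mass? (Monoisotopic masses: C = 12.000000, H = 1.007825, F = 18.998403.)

Atom tally by fragment:
  CH3 → C:1 H:3
  CH2CF3 → C:2 H:2 F:3
Element totals:
  C: 3
  H: 5
  F: 3
Molecular formula: C3H5F3.
  M = 3(12.0) + 5(1.007825) + 3(18.998403)
    = 36.000000 + 5.039125 + 56.995209 = 98.034334

98.0343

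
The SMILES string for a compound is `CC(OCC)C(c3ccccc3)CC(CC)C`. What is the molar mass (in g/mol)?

234.38 g/mol

Atom tally by fragment:
  CH3 → C:1 H:3
  CH(OC2H5) → C:3 H:6 O:1
  CH(C6H5) → C:7 H:6
  CH2 → C:1 H:2
  CH(C2H5) → C:3 H:6
  CH3 → C:1 H:3
Element totals:
  C: 16
  H: 26
  O: 1
Molecular formula: C16H26O.
  M = 16(12.011) + 26(1.008) + 15.999
    = 192.176 + 26.208 + 15.999 = 234.383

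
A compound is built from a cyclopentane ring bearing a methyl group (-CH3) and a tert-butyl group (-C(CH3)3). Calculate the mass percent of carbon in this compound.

Atom tally by fragment:
  cyclopentane ring core → C:5 H:10
  (− 2 ring H displaced by substituents)
  + CH3 → C:1 H:3
  + C(CH3)3 → C:4 H:9
Element totals:
  C: 10
  H: 20
Molecular formula: C10H20.
Molar mass = 140.270 g/mol.
Mass from C: 10 × 12.011 = 120.110 g/mol.
%C = 120.110 / 140.270 × 100 = 85.63%.

85.63%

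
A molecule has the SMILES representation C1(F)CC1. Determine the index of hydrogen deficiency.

Atom tally by fragment:
  cyclopropane ring core → C:3 H:6
  (− 1 ring H displaced by substituents)
  + F → F:1
Element totals:
  C: 3
  H: 5
  F: 1
Molecular formula: C3H5F.
DoU = (2C + 2 + N − H − X) / 2 = (2·3 + 2 + 0 − 5 − 1) / 2 = 1.

1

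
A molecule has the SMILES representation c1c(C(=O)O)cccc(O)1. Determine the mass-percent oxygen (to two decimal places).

Atom tally by fragment:
  benzene ring core → C:6 H:6
  (− 2 ring H displaced by substituents)
  + COOH → C:1 H:1 O:2
  + OH → O:1 H:1
Element totals:
  C: 7
  H: 6
  O: 3
Molecular formula: C7H6O3.
Molar mass = 138.122 g/mol.
Mass from O: 3 × 15.999 = 47.997 g/mol.
%O = 47.997 / 138.122 × 100 = 34.75%.

34.75%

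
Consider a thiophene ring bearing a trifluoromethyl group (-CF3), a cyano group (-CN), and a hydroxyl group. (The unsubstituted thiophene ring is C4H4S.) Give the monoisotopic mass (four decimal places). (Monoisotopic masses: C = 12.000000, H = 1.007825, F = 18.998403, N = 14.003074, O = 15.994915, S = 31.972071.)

Atom tally by fragment:
  thiophene ring core → C:4 H:4 S:1
  (− 3 ring H displaced by substituents)
  + CF3 → C:1 F:3
  + CN → C:1 N:1
  + OH → O:1 H:1
Element totals:
  C: 6
  H: 2
  F: 3
  N: 1
  O: 1
  S: 1
Molecular formula: C6H2F3NOS.
  M = 6(12.0) + 2(1.007825) + 3(18.998403) + 14.003074 + 15.994915 + 31.972071
    = 72.000000 + 2.015650 + 56.995209 + 14.003074 + 15.994915 + 31.972071 = 192.980919

192.9809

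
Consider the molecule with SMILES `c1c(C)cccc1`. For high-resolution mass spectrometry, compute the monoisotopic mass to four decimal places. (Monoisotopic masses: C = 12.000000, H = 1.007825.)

Atom tally by fragment:
  benzene ring core → C:6 H:6
  (− 1 ring H displaced by substituents)
  + CH3 → C:1 H:3
Element totals:
  C: 7
  H: 8
Molecular formula: C7H8.
  M = 7(12.0) + 8(1.007825)
    = 84.000000 + 8.062600 = 92.062600

92.0626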